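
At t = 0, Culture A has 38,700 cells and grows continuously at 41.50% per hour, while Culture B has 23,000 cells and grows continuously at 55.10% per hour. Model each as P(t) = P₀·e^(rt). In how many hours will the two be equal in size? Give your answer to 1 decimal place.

38700·e^(0.415t) = 23000·e^(0.551t)
38700/23000 = e^((0.551 − 0.415)t) → ln(1.68261) = 0.136·t
t = 0.52035 / 0.136

t ≈ 3.8 hours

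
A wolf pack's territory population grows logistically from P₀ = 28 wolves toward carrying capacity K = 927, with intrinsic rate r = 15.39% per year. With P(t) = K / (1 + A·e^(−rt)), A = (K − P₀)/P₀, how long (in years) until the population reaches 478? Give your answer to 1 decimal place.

A = (927 − 28)/28 = 32.10714
478 = 927/(1 + 32.10714·e^(−0.1539t)) → 1 + 32.10714·e^(−0.1539t) = 1.93933
e^(−0.1539t) = 0.029256 → t = ln(34.18088)/0.1539 = 3.53167/0.1539

t ≈ 22.9 years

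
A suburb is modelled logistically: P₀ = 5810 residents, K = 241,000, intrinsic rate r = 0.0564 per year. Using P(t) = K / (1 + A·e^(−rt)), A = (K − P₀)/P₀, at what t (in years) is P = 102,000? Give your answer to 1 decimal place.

A = (241000 − 5810)/5810 = 40.48021
102000 = 241000/(1 + 40.48021·e^(−0.0564t)) → 1 + 40.48021·e^(−0.0564t) = 2.36275
e^(−0.0564t) = 0.033664 → t = ln(29.7049)/0.0564 = 3.39131/0.0564

t ≈ 60.1 years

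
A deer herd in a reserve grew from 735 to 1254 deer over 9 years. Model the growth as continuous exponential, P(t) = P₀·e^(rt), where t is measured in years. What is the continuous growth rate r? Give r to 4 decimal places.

1254 = 735 · e^(r·9)
e^(9r) = 1254/735 = 1.70612
r = ln(1.70612) / 9 = 0.53422 / 9

r ≈ 0.0594 per year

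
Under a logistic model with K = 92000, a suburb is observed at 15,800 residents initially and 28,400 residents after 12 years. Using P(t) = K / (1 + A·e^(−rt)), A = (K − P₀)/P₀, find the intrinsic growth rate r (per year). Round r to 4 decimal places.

A = (92000 − 15800)/15800 = 4.82278
28400 = 92000/(1 + 4.82278·e^(−r·12)) → e^(−12r) = (3.23944 − 1)/4.82278 = 0.464345
r = −ln(0.464345)/12 = 0.76713/12

r ≈ 0.0639 per year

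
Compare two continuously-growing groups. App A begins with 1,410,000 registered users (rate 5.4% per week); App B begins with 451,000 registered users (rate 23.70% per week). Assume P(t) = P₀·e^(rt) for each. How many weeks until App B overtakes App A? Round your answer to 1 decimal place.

1410000·e^(0.054t) = 451000·e^(0.237t)
1410000/451000 = e^((0.237 − 0.054)t) → ln(3.12639) = 0.183·t
t = 1.13988 / 0.183

t ≈ 6.2 weeks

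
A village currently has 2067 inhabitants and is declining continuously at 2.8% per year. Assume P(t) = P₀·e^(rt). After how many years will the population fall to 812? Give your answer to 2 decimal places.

812 = 2067 · e^(-0.028·t)
t = ln(812/2067) / -0.028 = ln(0.39284) / -0.028 = -0.93435 / -0.028

t ≈ 33.37 years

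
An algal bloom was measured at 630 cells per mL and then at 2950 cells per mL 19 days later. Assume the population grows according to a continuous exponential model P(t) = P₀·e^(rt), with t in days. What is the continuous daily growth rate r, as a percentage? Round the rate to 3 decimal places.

r ≈ 8.125% per day

2950 = 630 · e^(r·19)
e^(19r) = 2950/630 = 4.68254
r = ln(4.68254) / 19 = 1.54384 / 19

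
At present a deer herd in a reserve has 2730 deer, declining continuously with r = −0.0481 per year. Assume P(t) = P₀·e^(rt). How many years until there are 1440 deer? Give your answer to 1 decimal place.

t ≈ 13.3 years

1440 = 2730 · e^(-0.0481·t)
t = ln(1440/2730) / -0.0481 = ln(0.52747) / -0.0481 = -0.63966 / -0.0481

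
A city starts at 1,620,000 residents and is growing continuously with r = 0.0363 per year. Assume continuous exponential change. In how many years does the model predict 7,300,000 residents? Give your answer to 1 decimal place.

7300000 = 1620000 · e^(0.0363·t)
t = ln(7300000/1620000) / 0.0363 = ln(4.50617) / 0.0363 = 1.50545 / 0.0363

t ≈ 41.5 years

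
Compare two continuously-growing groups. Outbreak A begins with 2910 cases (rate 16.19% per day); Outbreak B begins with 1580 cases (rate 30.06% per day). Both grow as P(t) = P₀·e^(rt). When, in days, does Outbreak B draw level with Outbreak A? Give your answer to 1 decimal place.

2910·e^(0.1619t) = 1580·e^(0.3006t)
2910/1580 = e^((0.3006 − 0.1619)t) → ln(1.84177) = 0.1387·t
t = 0.61073 / 0.1387

t ≈ 4.4 days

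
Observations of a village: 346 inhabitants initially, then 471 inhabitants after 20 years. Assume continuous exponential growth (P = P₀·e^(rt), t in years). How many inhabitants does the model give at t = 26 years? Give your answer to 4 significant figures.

r = ln(471/346) / 20 ≈ 0.015421 per year
P(26) = 346 · e^(0.015421·26) = 346 · 1.49324 ≈ 516.66

≈ 516.7 inhabitants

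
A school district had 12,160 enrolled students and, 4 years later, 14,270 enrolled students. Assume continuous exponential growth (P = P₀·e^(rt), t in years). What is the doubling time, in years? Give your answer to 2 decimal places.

doubling time ≈ 17.33 years

r = ln(14270/12160) / 4 = ln(1.17352) / 4 ≈ 0.040002 per year
doubling time = ln 2 / |r| = 0.69315 / 0.040002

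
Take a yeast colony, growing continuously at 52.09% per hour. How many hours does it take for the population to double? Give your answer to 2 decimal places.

doubling time ≈ 1.33 hours

doubling time = ln(2) / |r| = 0.69315 / 0.5209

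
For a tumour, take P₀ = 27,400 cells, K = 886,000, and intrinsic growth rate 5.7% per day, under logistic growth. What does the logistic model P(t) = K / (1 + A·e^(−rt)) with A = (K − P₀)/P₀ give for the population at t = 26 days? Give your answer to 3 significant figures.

≈ 109,000 cells

A = (886000 − 27400)/27400 = 31.33577
P(26) = 886000 / (1 + 31.33577·e^(−0.057·26)) = 886000 / (1 + 31.33577·0.227183)
= 886000 / 8.11895 ≈ 109127.42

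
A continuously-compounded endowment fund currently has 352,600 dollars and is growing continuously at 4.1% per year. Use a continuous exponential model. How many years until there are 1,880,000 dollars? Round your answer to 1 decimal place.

1880000 = 352600 · e^(0.041·t)
t = ln(1880000/352600) / 0.041 = ln(5.33182) / 0.041 = 1.67369 / 0.041

t ≈ 40.8 years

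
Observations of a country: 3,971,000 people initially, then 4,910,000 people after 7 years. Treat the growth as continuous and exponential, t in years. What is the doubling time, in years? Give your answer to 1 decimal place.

doubling time ≈ 22.9 years

r = ln(4910000/3971000) / 7 = ln(1.23646) / 7 ≈ 0.030322 per year
doubling time = ln 2 / |r| = 0.69315 / 0.030322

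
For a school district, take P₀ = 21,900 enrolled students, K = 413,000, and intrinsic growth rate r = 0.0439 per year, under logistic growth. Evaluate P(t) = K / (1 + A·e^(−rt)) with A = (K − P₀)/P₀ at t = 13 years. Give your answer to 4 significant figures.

≈ 37,230 enrolled students

A = (413000 − 21900)/21900 = 17.85845
P(13) = 413000 / (1 + 17.85845·e^(−0.0439·13)) = 413000 / (1 + 17.85845·0.56513)
= 413000 / 11.09234 ≈ 37232.9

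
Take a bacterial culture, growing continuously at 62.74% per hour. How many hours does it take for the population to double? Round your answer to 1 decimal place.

doubling time = ln(2) / |r| = 0.69315 / 0.6274

doubling time ≈ 1.1 hours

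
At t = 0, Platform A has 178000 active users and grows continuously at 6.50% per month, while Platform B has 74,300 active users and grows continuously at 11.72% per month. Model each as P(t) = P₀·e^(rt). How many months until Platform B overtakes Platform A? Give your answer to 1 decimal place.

178000·e^(0.065t) = 74300·e^(0.1172t)
178000/74300 = e^((0.1172 − 0.065)t) → ln(2.39569) = 0.0522·t
t = 0.87367 / 0.0522

t ≈ 16.7 months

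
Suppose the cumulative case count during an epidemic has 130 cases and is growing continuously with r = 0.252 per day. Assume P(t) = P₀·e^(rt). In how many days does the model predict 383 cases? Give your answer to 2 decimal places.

383 = 130 · e^(0.252·t)
t = ln(383/130) / 0.252 = ln(2.94615) / 0.252 = 1.0805 / 0.252

t ≈ 4.29 days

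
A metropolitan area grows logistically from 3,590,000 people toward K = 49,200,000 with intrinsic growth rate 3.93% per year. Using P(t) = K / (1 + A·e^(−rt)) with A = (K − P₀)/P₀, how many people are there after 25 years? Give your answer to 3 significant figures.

≈ 8,550,000 people

A = (49200000 − 3590000)/3590000 = 12.70474
P(25) = 49200000 / (1 + 12.70474·e^(−0.0393·25)) = 49200000 / (1 + 12.70474·0.374374)
= 49200000 / 5.75632 ≈ 8547123.6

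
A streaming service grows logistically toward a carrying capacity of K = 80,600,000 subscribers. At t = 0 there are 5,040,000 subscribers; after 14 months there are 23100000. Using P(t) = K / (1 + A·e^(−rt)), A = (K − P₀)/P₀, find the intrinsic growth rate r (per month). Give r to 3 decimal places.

r ≈ 0.128 per month

A = (80600000 − 5040000)/5040000 = 14.99206
23100000 = 80600000/(1 + 14.99206·e^(−r·14)) → e^(−14r) = (3.48918 − 1)/14.99206 = 0.166033
r = −ln(0.166033)/14 = 1.79557/14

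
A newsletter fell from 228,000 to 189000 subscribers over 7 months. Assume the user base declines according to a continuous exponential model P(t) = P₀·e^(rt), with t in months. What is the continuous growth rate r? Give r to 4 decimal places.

189000 = 228000 · e^(r·7)
e^(7r) = 189000/228000 = 0.82895
r = ln(0.82895) / 7 = -0.1876 / 7

r ≈ -0.0268 per month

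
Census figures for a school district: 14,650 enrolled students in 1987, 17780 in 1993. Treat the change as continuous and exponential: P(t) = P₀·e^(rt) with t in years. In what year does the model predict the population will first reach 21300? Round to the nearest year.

year 1999

r = ln(17780/14650) / 6 = 0.19363/6 ≈ 0.032272 per year
t = ln(21300/14650) / r = 0.37427/0.032272 ≈ 11.6 years after 1987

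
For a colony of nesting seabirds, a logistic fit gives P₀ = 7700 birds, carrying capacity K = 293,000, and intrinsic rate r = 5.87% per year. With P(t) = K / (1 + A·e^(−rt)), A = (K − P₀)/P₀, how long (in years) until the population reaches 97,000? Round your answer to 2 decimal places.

t ≈ 49.56 years

A = (293000 − 7700)/7700 = 37.05195
97000 = 293000/(1 + 37.05195·e^(−0.0587t)) → 1 + 37.05195·e^(−0.0587t) = 3.02062
e^(−0.0587t) = 0.054535 → t = ln(18.33693)/0.0587 = 2.90892/0.0587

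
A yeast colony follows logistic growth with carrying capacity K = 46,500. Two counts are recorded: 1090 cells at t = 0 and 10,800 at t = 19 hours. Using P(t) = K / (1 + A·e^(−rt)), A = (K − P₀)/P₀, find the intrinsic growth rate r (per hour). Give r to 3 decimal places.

A = (46500 − 1090)/1090 = 41.66055
10800 = 46500/(1 + 41.66055·e^(−r·19)) → e^(−19r) = (4.30556 − 1)/41.66055 = 0.079345
r = −ln(0.079345)/19 = 2.53395/19

r ≈ 0.133 per hour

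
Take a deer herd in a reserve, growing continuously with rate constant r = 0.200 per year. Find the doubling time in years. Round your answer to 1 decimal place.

doubling time ≈ 3.5 years

doubling time = ln(2) / |r| = 0.69315 / 0.2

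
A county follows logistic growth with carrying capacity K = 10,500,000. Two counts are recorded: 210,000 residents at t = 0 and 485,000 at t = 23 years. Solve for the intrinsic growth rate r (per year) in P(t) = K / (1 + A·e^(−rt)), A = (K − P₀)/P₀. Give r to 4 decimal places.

r ≈ 0.0376 per year

A = (10500000 − 210000)/210000 = 49
485000 = 10500000/(1 + 49·e^(−r·23)) → e^(−23r) = (21.64948 − 1)/49 = 0.421418
r = −ln(0.421418)/23 = 0.86413/23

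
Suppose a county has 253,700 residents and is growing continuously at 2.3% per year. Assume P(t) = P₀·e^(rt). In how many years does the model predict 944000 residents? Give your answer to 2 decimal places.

944000 = 253700 · e^(0.023·t)
t = ln(944000/253700) / 0.023 = ln(3.72093) / 0.023 = 1.31397 / 0.023

t ≈ 57.13 years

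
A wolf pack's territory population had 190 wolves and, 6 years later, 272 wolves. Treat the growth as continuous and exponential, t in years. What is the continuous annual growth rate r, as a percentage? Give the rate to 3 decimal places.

272 = 190 · e^(r·6)
e^(6r) = 272/190 = 1.43158
r = ln(1.43158) / 6 = 0.35878 / 6

r ≈ 5.980% per year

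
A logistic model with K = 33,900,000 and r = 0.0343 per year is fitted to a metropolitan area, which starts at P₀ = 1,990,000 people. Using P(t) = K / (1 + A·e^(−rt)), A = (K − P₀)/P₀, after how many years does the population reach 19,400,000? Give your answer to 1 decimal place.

A = (33900000 − 1990000)/1990000 = 16.03518
19400000 = 33900000/(1 + 16.03518·e^(−0.0343t)) → 1 + 16.03518·e^(−0.0343t) = 1.74742
e^(−0.0343t) = 0.046611 → t = ln(21.45396)/0.0343 = 3.06591/0.0343

t ≈ 89.4 years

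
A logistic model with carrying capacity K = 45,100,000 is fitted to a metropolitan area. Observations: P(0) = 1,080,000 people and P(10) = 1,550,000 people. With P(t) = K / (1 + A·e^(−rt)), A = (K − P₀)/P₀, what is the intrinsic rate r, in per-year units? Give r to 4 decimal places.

A = (45100000 − 1080000)/1080000 = 40.75926
1550000 = 45100000/(1 + 40.75926·e^(−r·10)) → e^(−10r) = (29.09677 − 1)/40.75926 = 0.689335
r = −ln(0.689335)/10 = 0.37203/10

r ≈ 0.0372 per year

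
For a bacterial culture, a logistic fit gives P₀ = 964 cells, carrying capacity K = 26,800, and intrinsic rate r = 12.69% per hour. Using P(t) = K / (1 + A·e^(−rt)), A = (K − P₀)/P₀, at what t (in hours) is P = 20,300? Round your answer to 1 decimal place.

A = (26800 − 964)/964 = 26.80083
20300 = 26800/(1 + 26.80083·e^(−0.1269t)) → 1 + 26.80083·e^(−0.1269t) = 1.3202
e^(−0.1269t) = 0.011947 → t = ln(83.70105)/0.1269 = 4.42725/0.1269

t ≈ 34.9 hours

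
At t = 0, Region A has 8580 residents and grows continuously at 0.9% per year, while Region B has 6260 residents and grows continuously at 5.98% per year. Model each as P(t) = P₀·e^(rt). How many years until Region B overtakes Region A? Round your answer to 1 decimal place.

t ≈ 6.2 years

8580·e^(0.009t) = 6260·e^(0.0598t)
8580/6260 = e^((0.0598 − 0.009)t) → ln(1.37061) = 0.0508·t
t = 0.31525 / 0.0508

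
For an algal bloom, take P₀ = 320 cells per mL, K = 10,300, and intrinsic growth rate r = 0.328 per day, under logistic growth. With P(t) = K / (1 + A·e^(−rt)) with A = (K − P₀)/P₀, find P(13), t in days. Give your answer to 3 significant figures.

≈ 7,160 cells per mL

A = (10300 − 320)/320 = 31.1875
P(13) = 10300 / (1 + 31.1875·e^(−0.328·13)) = 10300 / (1 + 31.1875·0.014066)
= 10300 / 1.43868 ≈ 7159.34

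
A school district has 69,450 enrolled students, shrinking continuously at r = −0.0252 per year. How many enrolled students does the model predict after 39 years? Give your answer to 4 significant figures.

≈ 25,990 enrolled students

P(39) = 69450 · e^(-0.0252·39) = 69450 · e^(-0.9828)
= 69450 · 0.37426 ≈ 25992.47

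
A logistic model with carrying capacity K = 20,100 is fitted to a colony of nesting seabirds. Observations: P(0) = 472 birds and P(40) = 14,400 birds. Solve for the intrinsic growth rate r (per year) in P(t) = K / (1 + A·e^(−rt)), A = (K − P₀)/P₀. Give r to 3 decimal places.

A = (20100 − 472)/472 = 41.58475
14400 = 20100/(1 + 41.58475·e^(−r·40)) → e^(−40r) = (1.39583 − 1)/41.58475 = 0.009519
r = −ln(0.009519)/40 = 4.6545/40

r ≈ 0.116 per year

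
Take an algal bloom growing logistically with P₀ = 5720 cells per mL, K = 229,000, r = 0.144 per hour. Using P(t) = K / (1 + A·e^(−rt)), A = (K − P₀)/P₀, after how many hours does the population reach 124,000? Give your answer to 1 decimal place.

t ≈ 26.6 hours

A = (229000 − 5720)/5720 = 39.03497
124000 = 229000/(1 + 39.03497·e^(−0.144t)) → 1 + 39.03497·e^(−0.144t) = 1.84677
e^(−0.144t) = 0.021693 → t = ln(46.09843)/0.144 = 3.83078/0.144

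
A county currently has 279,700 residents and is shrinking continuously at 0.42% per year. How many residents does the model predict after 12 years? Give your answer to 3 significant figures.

P(12) = 279700 · e^(-0.0042·12) = 279700 · e^(-0.0504)
= 279700 · 0.95085 ≈ 265952.47

≈ 266,000 residents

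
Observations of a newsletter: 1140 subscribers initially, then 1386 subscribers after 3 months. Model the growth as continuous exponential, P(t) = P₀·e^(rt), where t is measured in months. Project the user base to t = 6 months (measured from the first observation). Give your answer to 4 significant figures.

r = ln(1386/1140) / 3 ≈ 0.065131 per month
P(6) = 1140 · e^(0.065131·6) = 1140 · 1.47814 ≈ 1685.08

≈ 1,685 subscribers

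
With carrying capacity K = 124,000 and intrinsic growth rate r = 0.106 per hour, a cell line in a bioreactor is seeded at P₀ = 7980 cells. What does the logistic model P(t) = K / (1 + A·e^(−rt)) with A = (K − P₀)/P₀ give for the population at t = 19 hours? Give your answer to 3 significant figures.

≈ 42,200 cells

A = (124000 − 7980)/7980 = 14.53885
P(19) = 124000 / (1 + 14.53885·e^(−0.106·19)) = 124000 / (1 + 14.53885·0.133454)
= 124000 / 2.94026 ≈ 42173.08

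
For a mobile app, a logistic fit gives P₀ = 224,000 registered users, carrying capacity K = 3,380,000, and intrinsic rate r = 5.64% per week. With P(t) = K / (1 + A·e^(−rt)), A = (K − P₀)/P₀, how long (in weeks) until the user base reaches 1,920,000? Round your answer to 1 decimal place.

t ≈ 51.8 weeks

A = (3380000 − 224000)/224000 = 14.08929
1920000 = 3380000/(1 + 14.08929·e^(−0.0564t)) → 1 + 14.08929·e^(−0.0564t) = 1.76042
e^(−0.0564t) = 0.053971 → t = ln(18.52838)/0.0564 = 2.9193/0.0564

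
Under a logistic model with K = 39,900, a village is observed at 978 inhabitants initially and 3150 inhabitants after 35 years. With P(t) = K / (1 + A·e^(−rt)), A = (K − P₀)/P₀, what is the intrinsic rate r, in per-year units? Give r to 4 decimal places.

A = (39900 − 978)/978 = 39.79755
3150 = 39900/(1 + 39.79755·e^(−r·35)) → e^(−35r) = (12.66667 − 1)/39.79755 = 0.29315
r = −ln(0.29315)/35 = 1.22707/35

r ≈ 0.0351 per year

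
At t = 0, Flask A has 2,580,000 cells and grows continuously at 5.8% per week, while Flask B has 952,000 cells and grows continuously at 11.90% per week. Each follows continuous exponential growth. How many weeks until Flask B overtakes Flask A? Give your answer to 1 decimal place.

2580000·e^(0.058t) = 952000·e^(0.119t)
2580000/952000 = e^((0.119 − 0.058)t) → ln(2.71008) = 0.061·t
t = 0.99698 / 0.061

t ≈ 16.3 weeks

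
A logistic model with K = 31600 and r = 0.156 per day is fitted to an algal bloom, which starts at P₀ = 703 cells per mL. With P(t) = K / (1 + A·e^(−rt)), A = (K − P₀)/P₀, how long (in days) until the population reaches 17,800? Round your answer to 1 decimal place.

t ≈ 25.9 days

A = (31600 − 703)/703 = 43.95021
17800 = 31600/(1 + 43.95021·e^(−0.156t)) → 1 + 43.95021·e^(−0.156t) = 1.77528
e^(−0.156t) = 0.01764 → t = ln(56.68941)/0.156 = 4.03759/0.156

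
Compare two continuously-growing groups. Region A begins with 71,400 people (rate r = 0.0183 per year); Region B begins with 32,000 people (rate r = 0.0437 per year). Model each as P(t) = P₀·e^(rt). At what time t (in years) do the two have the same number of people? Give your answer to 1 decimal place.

71400·e^(0.0183t) = 32000·e^(0.0437t)
71400/32000 = e^((0.0437 − 0.0183)t) → ln(2.23125) = 0.0254·t
t = 0.80256 / 0.0254

t ≈ 31.6 years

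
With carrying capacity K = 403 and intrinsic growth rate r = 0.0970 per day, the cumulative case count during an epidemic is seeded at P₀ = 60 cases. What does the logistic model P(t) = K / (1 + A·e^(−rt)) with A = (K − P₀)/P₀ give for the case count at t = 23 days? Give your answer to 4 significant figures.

A = (403 − 60)/60 = 5.71667
P(23) = 403 / (1 + 5.71667·e^(−0.097·23)) = 403 / (1 + 5.71667·0.107421)
= 403 / 1.61409 ≈ 249.68

≈ 249.7 cases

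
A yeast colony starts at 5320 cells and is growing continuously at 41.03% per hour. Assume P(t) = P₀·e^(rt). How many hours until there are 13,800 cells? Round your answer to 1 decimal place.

t ≈ 2.3 hours

13800 = 5320 · e^(0.4103·t)
t = ln(13800/5320) / 0.4103 = ln(2.59398) / 0.4103 = 0.9532 / 0.4103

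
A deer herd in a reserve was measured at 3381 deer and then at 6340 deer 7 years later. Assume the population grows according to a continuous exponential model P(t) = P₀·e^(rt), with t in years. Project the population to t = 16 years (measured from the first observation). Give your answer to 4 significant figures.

≈ 14,230 deer

r = ln(6340/3381) / 7 ≈ 0.089815 per year
P(16) = 3381 · e^(0.089815·16) = 3381 · 4.20824 ≈ 14228.07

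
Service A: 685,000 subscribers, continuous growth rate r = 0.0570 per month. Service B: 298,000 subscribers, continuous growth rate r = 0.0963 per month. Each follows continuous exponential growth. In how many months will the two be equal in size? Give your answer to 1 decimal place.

685000·e^(0.057t) = 298000·e^(0.0963t)
685000/298000 = e^((0.0963 − 0.057)t) → ln(2.29866) = 0.0393·t
t = 0.83233 / 0.0393

t ≈ 21.2 months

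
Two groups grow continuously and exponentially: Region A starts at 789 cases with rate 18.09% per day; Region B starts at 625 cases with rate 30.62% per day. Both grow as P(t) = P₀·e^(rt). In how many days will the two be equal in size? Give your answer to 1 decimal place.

t ≈ 1.9 days

789·e^(0.1809t) = 625·e^(0.3062t)
789/625 = e^((0.3062 − 0.1809)t) → ln(1.2624) = 0.1253·t
t = 0.23301 / 0.1253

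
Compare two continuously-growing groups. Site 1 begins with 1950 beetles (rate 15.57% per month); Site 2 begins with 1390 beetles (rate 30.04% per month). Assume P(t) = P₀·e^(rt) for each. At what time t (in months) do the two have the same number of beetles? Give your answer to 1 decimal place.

1950·e^(0.1557t) = 1390·e^(0.3004t)
1950/1390 = e^((0.3004 − 0.1557)t) → ln(1.40288) = 0.1447·t
t = 0.33853 / 0.1447

t ≈ 2.3 months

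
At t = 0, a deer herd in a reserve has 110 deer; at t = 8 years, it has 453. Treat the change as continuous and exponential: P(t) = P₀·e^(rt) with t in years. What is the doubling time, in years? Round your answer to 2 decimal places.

doubling time ≈ 3.92 years

r = ln(453/110) / 8 = ln(4.11818) / 8 ≈ 0.176926 per year
doubling time = ln 2 / |r| = 0.69315 / 0.176926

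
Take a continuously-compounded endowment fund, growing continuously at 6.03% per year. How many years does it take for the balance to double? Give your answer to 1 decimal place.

doubling time = ln(2) / |r| = 0.69315 / 0.0603

doubling time ≈ 11.5 years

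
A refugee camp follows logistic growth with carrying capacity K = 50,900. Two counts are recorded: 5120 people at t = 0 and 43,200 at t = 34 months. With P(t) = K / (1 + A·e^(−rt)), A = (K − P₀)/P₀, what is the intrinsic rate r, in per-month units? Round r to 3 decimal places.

A = (50900 − 5120)/5120 = 8.94141
43200 = 50900/(1 + 8.94141·e^(−r·34)) → e^(−34r) = (1.17824 − 1)/8.94141 = 0.019934
r = −ln(0.019934)/34 = 3.91531/34

r ≈ 0.115 per month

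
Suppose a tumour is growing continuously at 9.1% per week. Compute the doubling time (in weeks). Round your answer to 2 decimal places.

doubling time = ln(2) / |r| = 0.69315 / 0.091

doubling time ≈ 7.62 weeks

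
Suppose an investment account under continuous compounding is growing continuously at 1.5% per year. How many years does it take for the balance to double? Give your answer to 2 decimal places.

doubling time = ln(2) / |r| = 0.69315 / 0.015

doubling time ≈ 46.21 years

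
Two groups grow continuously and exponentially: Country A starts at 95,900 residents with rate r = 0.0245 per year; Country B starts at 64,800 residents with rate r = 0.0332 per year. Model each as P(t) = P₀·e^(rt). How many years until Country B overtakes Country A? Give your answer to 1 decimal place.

t ≈ 45.1 years

95900·e^(0.0245t) = 64800·e^(0.0332t)
95900/64800 = e^((0.0332 − 0.0245)t) → ln(1.47994) = 0.0087·t
t = 0.392 / 0.0087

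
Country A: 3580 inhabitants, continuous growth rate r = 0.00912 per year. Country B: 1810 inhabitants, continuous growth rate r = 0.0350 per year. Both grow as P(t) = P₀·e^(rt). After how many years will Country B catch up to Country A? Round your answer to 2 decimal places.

3580·e^(0.00912t) = 1810·e^(0.035t)
3580/1810 = e^((0.035 − 0.00912)t) → ln(1.9779) = 0.02588·t
t = 0.68204 / 0.02588

t ≈ 26.35 years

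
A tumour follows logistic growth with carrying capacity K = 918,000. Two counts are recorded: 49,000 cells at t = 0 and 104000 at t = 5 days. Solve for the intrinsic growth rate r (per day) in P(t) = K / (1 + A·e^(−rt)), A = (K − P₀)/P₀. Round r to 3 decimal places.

A = (918000 − 49000)/49000 = 17.73469
104000 = 918000/(1 + 17.73469·e^(−r·5)) → e^(−5r) = (8.82692 − 1)/17.73469 = 0.441334
r = −ln(0.441334)/5 = 0.81795/5

r ≈ 0.164 per day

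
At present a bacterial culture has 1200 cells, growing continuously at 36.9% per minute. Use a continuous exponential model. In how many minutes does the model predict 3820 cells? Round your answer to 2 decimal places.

3820 = 1200 · e^(0.369·t)
t = ln(3820/1200) / 0.369 = ln(3.18333) / 0.369 = 1.15793 / 0.369

t ≈ 3.14 minutes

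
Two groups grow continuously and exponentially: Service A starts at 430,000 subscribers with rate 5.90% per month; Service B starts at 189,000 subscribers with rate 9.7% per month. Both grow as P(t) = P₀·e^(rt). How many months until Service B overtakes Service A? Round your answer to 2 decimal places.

t ≈ 21.63 months

430000·e^(0.059t) = 189000·e^(0.097t)
430000/189000 = e^((0.097 − 0.059)t) → ln(2.27513) = 0.038·t
t = 0.82204 / 0.038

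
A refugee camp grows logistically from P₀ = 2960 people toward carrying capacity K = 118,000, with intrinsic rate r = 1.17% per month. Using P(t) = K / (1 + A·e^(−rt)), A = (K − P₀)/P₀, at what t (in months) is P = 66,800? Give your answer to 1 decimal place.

t ≈ 335.6 months

A = (118000 − 2960)/2960 = 38.86486
66800 = 118000/(1 + 38.86486·e^(−0.0117t)) → 1 + 38.86486·e^(−0.0117t) = 1.76647
e^(−0.0117t) = 0.019721 → t = ln(50.7065)/0.0117 = 3.92605/0.0117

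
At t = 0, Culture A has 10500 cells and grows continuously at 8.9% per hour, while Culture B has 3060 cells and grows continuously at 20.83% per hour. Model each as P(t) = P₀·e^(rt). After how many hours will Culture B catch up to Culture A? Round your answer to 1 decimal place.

10500·e^(0.089t) = 3060·e^(0.2083t)
10500/3060 = e^((0.2083 − 0.089)t) → ln(3.43137) = 0.1193·t
t = 1.23296 / 0.1193

t ≈ 10.3 hours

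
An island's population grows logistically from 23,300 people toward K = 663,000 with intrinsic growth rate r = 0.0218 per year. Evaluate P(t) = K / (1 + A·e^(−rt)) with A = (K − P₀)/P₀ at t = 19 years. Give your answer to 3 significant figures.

A = (663000 − 23300)/23300 = 27.45494
P(19) = 663000 / (1 + 27.45494·e^(−0.0218·19)) = 663000 / (1 + 27.45494·0.660869)
= 663000 / 19.14411 ≈ 34632.06

≈ 34,600 people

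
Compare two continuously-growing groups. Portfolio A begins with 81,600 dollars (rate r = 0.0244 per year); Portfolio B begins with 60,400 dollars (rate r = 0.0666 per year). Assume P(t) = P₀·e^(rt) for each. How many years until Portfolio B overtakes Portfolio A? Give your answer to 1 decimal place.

81600·e^(0.0244t) = 60400·e^(0.0666t)
81600/60400 = e^((0.0666 − 0.0244)t) → ln(1.35099) = 0.0422·t
t = 0.30084 / 0.0422

t ≈ 7.1 years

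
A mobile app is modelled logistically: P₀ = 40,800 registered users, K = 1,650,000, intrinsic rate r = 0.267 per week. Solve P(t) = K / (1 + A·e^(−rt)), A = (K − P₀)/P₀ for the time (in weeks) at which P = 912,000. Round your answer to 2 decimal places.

t ≈ 14.56 weeks

A = (1650000 − 40800)/40800 = 39.44118
912000 = 1650000/(1 + 39.44118·e^(−0.267t)) → 1 + 39.44118·e^(−0.267t) = 1.80921
e^(−0.267t) = 0.020517 → t = ln(48.74032)/0.267 = 3.88651/0.267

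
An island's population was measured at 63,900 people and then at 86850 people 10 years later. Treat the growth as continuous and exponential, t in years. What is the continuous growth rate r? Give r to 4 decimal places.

r ≈ 0.0307 per year

86850 = 63900 · e^(r·10)
e^(10r) = 86850/63900 = 1.35915
r = ln(1.35915) / 10 = 0.30686 / 10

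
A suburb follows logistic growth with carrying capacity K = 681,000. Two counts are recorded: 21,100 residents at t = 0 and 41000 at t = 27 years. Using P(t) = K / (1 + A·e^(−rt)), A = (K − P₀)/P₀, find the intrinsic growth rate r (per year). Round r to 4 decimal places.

r ≈ 0.0257 per year

A = (681000 − 21100)/21100 = 31.27488
41000 = 681000/(1 + 31.27488·e^(−r·27)) → e^(−27r) = (16.60976 − 1)/31.27488 = 0.499115
r = −ln(0.499115)/27 = 0.69492/27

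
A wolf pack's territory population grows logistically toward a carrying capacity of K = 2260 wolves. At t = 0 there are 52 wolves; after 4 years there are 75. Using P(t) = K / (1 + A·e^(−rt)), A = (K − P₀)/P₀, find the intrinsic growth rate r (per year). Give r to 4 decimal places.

A = (2260 − 52)/52 = 42.46154
75 = 2260/(1 + 42.46154·e^(−r·4)) → e^(−4r) = (30.13333 − 1)/42.46154 = 0.686111
r = −ln(0.686111)/4 = 0.37672/4

r ≈ 0.0942 per year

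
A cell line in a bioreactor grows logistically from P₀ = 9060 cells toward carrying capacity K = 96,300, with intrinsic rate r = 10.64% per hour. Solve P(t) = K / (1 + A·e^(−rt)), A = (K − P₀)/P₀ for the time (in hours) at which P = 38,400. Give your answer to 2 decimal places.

t ≈ 17.43 hours

A = (96300 − 9060)/9060 = 9.62914
38400 = 96300/(1 + 9.62914·e^(−0.1064t)) → 1 + 9.62914·e^(−0.1064t) = 2.50781
e^(−0.1064t) = 0.156589 → t = ln(6.38616)/0.1064 = 1.85413/0.1064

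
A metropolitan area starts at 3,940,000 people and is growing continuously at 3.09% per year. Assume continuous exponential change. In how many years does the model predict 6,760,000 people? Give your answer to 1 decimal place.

6760000 = 3940000 · e^(0.0309·t)
t = ln(6760000/3940000) / 0.0309 = ln(1.71574) / 0.0309 = 0.53984 / 0.0309

t ≈ 17.5 years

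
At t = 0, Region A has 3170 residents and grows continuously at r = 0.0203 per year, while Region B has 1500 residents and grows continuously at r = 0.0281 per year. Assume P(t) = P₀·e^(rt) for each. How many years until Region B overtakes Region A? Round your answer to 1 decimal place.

t ≈ 95.9 years

3170·e^(0.0203t) = 1500·e^(0.0281t)
3170/1500 = e^((0.0281 − 0.0203)t) → ln(2.11333) = 0.0078·t
t = 0.74827 / 0.0078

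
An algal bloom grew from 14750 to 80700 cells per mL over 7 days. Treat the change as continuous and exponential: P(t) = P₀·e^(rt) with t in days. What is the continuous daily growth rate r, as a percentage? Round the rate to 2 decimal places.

r ≈ 24.28% per day

80700 = 14750 · e^(r·7)
e^(7r) = 80700/14750 = 5.47119
r = ln(5.47119) / 7 = 1.6995 / 7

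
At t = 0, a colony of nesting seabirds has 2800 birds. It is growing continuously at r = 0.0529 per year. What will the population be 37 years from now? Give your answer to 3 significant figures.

P(37) = 2800 · e^(0.0529·37) = 2800 · e^(1.9573)
= 2800 · 7.08018 ≈ 19824.52

≈ 19,800 birds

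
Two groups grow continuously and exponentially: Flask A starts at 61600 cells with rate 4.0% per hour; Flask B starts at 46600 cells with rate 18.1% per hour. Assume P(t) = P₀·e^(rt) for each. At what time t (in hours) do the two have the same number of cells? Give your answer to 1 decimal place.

t ≈ 2.0 hours

61600·e^(0.04t) = 46600·e^(0.181t)
61600/46600 = e^((0.181 − 0.04)t) → ln(1.32189) = 0.141·t
t = 0.27906 / 0.141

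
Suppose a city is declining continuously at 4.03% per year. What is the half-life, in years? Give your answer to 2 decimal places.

half-life = ln(2) / |r| = 0.69315 / 0.0403

half-life ≈ 17.20 years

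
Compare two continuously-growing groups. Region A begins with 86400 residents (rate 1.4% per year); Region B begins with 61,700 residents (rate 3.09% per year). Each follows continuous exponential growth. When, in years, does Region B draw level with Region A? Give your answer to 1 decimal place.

t ≈ 19.9 years

86400·e^(0.014t) = 61700·e^(0.0309t)
86400/61700 = e^((0.0309 − 0.014)t) → ln(1.40032) = 0.0169·t
t = 0.3367 / 0.0169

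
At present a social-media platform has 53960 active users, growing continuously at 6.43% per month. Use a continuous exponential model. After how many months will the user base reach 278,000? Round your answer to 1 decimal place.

278000 = 53960 · e^(0.0643·t)
t = ln(278000/53960) / 0.0643 = ln(5.15196) / 0.0643 = 1.63938 / 0.0643

t ≈ 25.5 months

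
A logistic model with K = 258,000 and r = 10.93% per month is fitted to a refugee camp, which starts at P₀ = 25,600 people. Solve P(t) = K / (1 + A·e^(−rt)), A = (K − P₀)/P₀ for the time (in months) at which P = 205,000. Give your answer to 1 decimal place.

t ≈ 32.6 months

A = (258000 − 25600)/25600 = 9.07812
205000 = 258000/(1 + 9.07812·e^(−0.1093t)) → 1 + 9.07812·e^(−0.1093t) = 1.25854
e^(−0.1093t) = 0.028479 → t = ln(35.1135)/0.1093 = 3.55859/0.1093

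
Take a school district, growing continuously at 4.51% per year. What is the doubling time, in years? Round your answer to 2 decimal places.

doubling time = ln(2) / |r| = 0.69315 / 0.0451

doubling time ≈ 15.37 years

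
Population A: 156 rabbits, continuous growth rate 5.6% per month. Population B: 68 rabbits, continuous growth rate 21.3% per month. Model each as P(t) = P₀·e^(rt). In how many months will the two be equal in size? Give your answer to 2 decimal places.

t ≈ 5.29 months

156·e^(0.056t) = 68·e^(0.213t)
156/68 = e^((0.213 − 0.056)t) → ln(2.29412) = 0.157·t
t = 0.83035 / 0.157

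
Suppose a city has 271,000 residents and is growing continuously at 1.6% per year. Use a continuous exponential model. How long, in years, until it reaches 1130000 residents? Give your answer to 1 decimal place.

1130000 = 271000 · e^(0.016·t)
t = ln(1130000/271000) / 0.016 = ln(4.16974) / 0.016 = 1.42785 / 0.016

t ≈ 89.2 years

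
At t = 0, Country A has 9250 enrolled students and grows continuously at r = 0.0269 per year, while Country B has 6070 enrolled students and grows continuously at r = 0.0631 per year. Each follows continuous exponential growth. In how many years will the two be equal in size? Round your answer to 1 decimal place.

9250·e^(0.0269t) = 6070·e^(0.0631t)
9250/6070 = e^((0.0631 − 0.0269)t) → ln(1.52389) = 0.0362·t
t = 0.42126 / 0.0362

t ≈ 11.6 years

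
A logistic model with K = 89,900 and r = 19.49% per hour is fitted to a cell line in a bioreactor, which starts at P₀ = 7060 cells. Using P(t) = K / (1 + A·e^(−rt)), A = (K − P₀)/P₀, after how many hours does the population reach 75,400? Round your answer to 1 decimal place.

A = (89900 − 7060)/7060 = 11.73371
75400 = 89900/(1 + 11.73371·e^(−0.1949t)) → 1 + 11.73371·e^(−0.1949t) = 1.19231
e^(−0.1949t) = 0.016389 → t = ln(61.0153)/0.1949 = 4.11112/0.1949

t ≈ 21.1 hours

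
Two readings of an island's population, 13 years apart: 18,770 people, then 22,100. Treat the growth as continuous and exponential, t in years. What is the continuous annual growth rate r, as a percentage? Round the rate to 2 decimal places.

r ≈ 1.26% per year

22100 = 18770 · e^(r·13)
e^(13r) = 22100/18770 = 1.17741
r = ln(1.17741) / 13 = 0.16332 / 13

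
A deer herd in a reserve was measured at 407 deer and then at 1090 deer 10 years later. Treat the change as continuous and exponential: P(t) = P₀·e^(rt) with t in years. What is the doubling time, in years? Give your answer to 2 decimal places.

r = ln(1090/407) / 10 = ln(2.67813) / 10 ≈ 0.098512 per year
doubling time = ln 2 / |r| = 0.69315 / 0.098512

doubling time ≈ 7.04 years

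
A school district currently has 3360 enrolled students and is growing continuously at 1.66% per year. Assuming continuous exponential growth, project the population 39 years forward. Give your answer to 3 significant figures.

P(39) = 3360 · e^(0.0166·39) = 3360 · e^(0.6474)
= 3360 · 1.91057 ≈ 6419.5

≈ 6,420 enrolled students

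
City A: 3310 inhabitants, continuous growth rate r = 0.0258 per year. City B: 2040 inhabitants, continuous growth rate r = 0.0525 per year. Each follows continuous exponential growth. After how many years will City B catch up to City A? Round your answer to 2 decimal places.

t ≈ 18.13 years

3310·e^(0.0258t) = 2040·e^(0.0525t)
3310/2040 = e^((0.0525 − 0.0258)t) → ln(1.62255) = 0.0267·t
t = 0.484 / 0.0267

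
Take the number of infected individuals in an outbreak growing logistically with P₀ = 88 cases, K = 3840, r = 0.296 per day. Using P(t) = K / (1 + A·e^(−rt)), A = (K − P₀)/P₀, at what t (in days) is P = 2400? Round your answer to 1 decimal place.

t ≈ 14.4 days

A = (3840 − 88)/88 = 42.63636
2400 = 3840/(1 + 42.63636·e^(−0.296t)) → 1 + 42.63636·e^(−0.296t) = 1.6
e^(−0.296t) = 0.014072 → t = ln(71.06061)/0.296 = 4.26353/0.296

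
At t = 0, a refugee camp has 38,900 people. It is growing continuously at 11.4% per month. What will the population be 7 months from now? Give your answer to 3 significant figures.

≈ 86,400 people

P(7) = 38900 · e^(0.114·7) = 38900 · e^(0.798)
= 38900 · 2.22109 ≈ 86400.57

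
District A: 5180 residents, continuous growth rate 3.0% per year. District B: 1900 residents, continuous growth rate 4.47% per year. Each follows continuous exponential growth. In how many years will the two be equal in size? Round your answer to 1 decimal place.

5180·e^(0.03t) = 1900·e^(0.0447t)
5180/1900 = e^((0.0447 − 0.03)t) → ln(2.72632) = 0.0147·t
t = 1.00295 / 0.0147

t ≈ 68.2 years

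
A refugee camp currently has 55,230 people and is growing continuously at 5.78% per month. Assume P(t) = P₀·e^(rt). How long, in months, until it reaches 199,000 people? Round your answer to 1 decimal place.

199000 = 55230 · e^(0.0578·t)
t = ln(199000/55230) / 0.0578 = ln(3.60311) / 0.0578 = 1.2818 / 0.0578

t ≈ 22.2 months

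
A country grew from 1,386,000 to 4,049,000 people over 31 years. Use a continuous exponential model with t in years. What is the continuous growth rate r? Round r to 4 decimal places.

4049000 = 1386000 · e^(r·31)
e^(31r) = 4049000/1386000 = 2.92136
r = ln(2.92136) / 31 = 1.07205 / 31

r ≈ 0.0346 per year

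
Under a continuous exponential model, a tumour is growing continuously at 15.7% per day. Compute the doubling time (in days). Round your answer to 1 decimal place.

doubling time ≈ 4.4 days

doubling time = ln(2) / |r| = 0.69315 / 0.157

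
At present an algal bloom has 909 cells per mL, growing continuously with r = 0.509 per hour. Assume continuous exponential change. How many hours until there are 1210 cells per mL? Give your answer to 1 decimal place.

1210 = 909 · e^(0.509·t)
t = ln(1210/909) / 0.509 = ln(1.33113) / 0.509 = 0.28603 / 0.509

t ≈ 0.6 hours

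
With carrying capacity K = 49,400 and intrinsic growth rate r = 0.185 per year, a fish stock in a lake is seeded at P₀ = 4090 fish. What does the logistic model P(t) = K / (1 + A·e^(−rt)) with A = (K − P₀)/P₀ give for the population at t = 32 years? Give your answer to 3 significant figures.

A = (49400 − 4090)/4090 = 11.07824
P(32) = 49400 / (1 + 11.07824·e^(−0.185·32)) = 49400 / (1 + 11.07824·0.002685)
= 49400 / 1.02975 ≈ 47972.94

≈ 48,000 fish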